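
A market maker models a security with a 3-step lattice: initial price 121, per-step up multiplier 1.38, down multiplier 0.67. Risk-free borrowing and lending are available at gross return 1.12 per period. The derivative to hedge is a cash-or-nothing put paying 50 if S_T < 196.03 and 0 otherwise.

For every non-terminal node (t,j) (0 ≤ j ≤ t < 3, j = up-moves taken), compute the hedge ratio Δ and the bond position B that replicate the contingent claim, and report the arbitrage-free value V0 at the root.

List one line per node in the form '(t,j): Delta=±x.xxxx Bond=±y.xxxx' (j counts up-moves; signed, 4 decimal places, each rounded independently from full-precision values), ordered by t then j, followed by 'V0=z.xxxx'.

Under the risk-neutral measure, an up-move has probability p* = (R−d)/(u−d) = 0.6338 and values discount at R = 1.12.
Terminal values V(3,·): V(3,0)=50.0000, V(3,1)=50.0000, V(3,2)=50.0000, V(3,3)=0.0000
  t=2,j=0: stock 54.3169 → up 74.9573 (V=50.0000), down 36.3923 (V=50.0000). Price 44.6429; hedge Δ=0.0000, bond B=44.6429.
  t=2,j=1: stock 111.8766 → up 154.3897 (V=50.0000), down 74.9573 (V=50.0000). Price 44.6429; hedge Δ=0.0000, bond B=44.6429.
  t=2,j=2: stock 230.4324 → up 317.9967 (V=0.0000), down 154.3897 (V=50.0000). Price 16.3481; hedge Δ=-0.3056, bond B=86.7706.
  t=1,j=0: stock 81.0700 → up 111.8766 (V=44.6429), down 54.3169 (V=44.6429). Price 39.8597; hedge Δ=0.0000, bond B=39.8597.
  t=1,j=1: stock 166.9800 → up 230.4324 (V=16.3481), down 111.8766 (V=44.6429). Price 23.8478; hedge Δ=-0.2387, bond B=63.6996.
  t=0,j=0: stock 121.0000 → up 166.9800 (V=23.8478), down 81.0700 (V=39.8597). Price 26.5280; hedge Δ=-0.1864, bond B=49.0799.
Each (Δ,B) replicates both successor values, so the strategy is self-financing and V0 is arbitrage-free.

(0,0): Delta=-0.1864 Bond=49.0799
(1,0): Delta=0.0000 Bond=39.8597
(1,1): Delta=-0.2387 Bond=63.6996
(2,0): Delta=0.0000 Bond=44.6429
(2,1): Delta=0.0000 Bond=44.6429
(2,2): Delta=-0.3056 Bond=86.7706
V0=26.5280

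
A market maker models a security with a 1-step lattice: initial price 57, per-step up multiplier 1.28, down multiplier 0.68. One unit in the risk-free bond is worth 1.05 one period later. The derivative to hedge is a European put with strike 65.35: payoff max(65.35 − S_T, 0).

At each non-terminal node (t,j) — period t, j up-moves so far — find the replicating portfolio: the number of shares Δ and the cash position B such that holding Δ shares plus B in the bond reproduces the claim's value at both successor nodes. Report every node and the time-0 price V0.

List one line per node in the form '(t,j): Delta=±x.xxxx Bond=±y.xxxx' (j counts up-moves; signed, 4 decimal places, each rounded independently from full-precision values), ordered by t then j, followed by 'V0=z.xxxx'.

(0,0): Delta=-0.7775 Bond=54.0241
V0=9.7075

Since d<R<u, set p* = (R−d)/(u−d) = 0.6167; price each node as the discounted p*-expectation of its children.
Payoff layer (t=1): V(1,0)=26.5900, V(1,1)=0.0000
  t=0,j=0: stock 57.0000 → up 72.9600 (V=0.0000), down 38.7600 (V=26.5900). Price 9.7075; hedge Δ=-0.7775, bond B=54.0241.
The time-0 hedge costs 9.7075, which is the no-arbitrage price.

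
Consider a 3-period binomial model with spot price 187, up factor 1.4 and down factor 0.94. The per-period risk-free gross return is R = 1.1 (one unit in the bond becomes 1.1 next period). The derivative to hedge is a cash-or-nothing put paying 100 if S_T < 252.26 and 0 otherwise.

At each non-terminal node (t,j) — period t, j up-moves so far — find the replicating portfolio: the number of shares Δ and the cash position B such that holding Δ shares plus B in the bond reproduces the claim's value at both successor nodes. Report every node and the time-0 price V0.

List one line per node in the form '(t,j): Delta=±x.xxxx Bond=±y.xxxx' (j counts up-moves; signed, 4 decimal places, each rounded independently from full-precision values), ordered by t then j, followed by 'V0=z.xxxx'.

No-arbitrage ⇒ martingale measure with p* = (R−d)/(u−d) = 0.3478.
At expiry t=3: V(3,0)=100.0000, V(3,1)=100.0000, V(3,2)=0.0000, V(3,3)=0.0000
  t=2,j=0: stock 165.2332 → up 231.3265 (V=100.0000), down 155.3192 (V=100.0000). Price 90.9091; hedge Δ=0.0000, bond B=90.9091.
  t=2,j=1: stock 246.0920 → up 344.5288 (V=0.0000), down 231.3265 (V=100.0000). Price 59.2885; hedge Δ=-0.8834, bond B=276.6798.
  t=2,j=2: stock 366.5200 → up 513.1280 (V=0.0000), down 344.5288 (V=0.0000). Price 0.0000; hedge Δ=0.0000, bond B=0.0000.
  t=1,j=0: stock 175.7800 → up 246.0920 (V=59.2885), down 165.2332 (V=90.9091). Price 72.6460; hedge Δ=-0.3911, bond B=141.3864.
  t=1,j=1: stock 261.8000 → up 366.5200 (V=0.0000), down 246.0920 (V=59.2885). Price 35.1513; hedge Δ=-0.4923, bond B=164.0394.
  t=0,j=0: stock 187.0000 → up 261.8000 (V=35.1513), down 175.7800 (V=72.6460). Price 54.1858; hedge Δ=-0.4359, bond B=135.6961.
Check: Δ(0,0)·S0 + B(0,0) = 54.1858 = V0.

(0,0): Delta=-0.4359 Bond=135.6961
(1,0): Delta=-0.3911 Bond=141.3864
(1,1): Delta=-0.4923 Bond=164.0394
(2,0): Delta=0.0000 Bond=90.9091
(2,1): Delta=-0.8834 Bond=276.6798
(2,2): Delta=0.0000 Bond=0.0000
V0=54.1858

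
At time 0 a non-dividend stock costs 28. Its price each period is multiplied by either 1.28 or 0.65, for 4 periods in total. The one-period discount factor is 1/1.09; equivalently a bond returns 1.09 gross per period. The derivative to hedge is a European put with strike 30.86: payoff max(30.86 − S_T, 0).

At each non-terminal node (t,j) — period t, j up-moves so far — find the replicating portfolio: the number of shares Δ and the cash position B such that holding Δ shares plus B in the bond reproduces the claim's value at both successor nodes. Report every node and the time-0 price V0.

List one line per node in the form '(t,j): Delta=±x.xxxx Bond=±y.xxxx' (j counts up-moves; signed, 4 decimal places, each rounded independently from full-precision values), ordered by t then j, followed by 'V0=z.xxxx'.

Under the risk-neutral measure, an up-move has probability p* = (R−d)/(u−d) = 0.6984 and values discount at R = 1.09.
At expiry t=4: V(4,0)=25.8618, V(4,1)=21.0174, V(4,2)=11.4777, V(4,3)=0.0000, V(4,4)=0.0000
Node (3,0) S=7.6895: V=(p*·21.0174+(1−p*)·25.8618)/1.09=20.6224; Δ=(21.0174−25.8618)/(9.8426−4.9982)=-1.0000; B=V−Δ·S=28.3119
Node (3,1) S=15.1424: V=(p*·11.4777+(1−p*)·21.0174)/1.09=13.1695; Δ=(11.4777−21.0174)/(19.3823−9.8426)=-1.0000; B=V−Δ·S=28.3119
Node (3,2) S=29.8189: V=(p*·0.0000+(1−p*)·11.4777)/1.09=3.1757; Δ=(0.0000−11.4777)/(38.1682−19.3823)=-0.6110; B=V−Δ·S=21.3943
Node (3,3) S=58.7203: V=(p*·0.0000+(1−p*)·0.0000)/1.09=0.0000; Δ=(0.0000−0.0000)/(75.1619−38.1682)=0.0000; B=V−Δ·S=0.0000
Node (2,0) S=11.8300: V=(p*·13.1695+(1−p*)·20.6224)/1.09=14.1442; Δ=(13.1695−20.6224)/(15.1424−7.6895)=-1.0000; B=V−Δ·S=25.9742
Node (2,1) S=23.2960: V=(p*·3.1757+(1−p*)·13.1695)/1.09=5.6786; Δ=(3.1757−13.1695)/(29.8189−15.1424)=-0.6809; B=V−Δ·S=21.5418
Node (2,2) S=45.8752: V=(p*·0.0000+(1−p*)·3.1757)/1.09=0.8787; Δ=(0.0000−3.1757)/(58.7203−29.8189)=-0.1099; B=V−Δ·S=5.9195
Node (1,0) S=18.2000: V=(p*·5.6786+(1−p*)·14.1442)/1.09=7.5521; Δ=(5.6786−14.1442)/(23.2960−11.8300)=-0.7383; B=V−Δ·S=20.9895
Node (1,1) S=35.8400: V=(p*·0.8787+(1−p*)·5.6786)/1.09=2.1342; Δ=(0.8787−5.6786)/(45.8752−23.2960)=-0.2126; B=V−Δ·S=9.7532
Node (0,0) S=28.0000: V=(p*·2.1342+(1−p*)·7.5521)/1.09=3.4570; Δ=(2.1342−7.5521)/(35.8400−18.2000)=-0.3071; B=V−Δ·S=12.0568
Check: Δ(0,0)·S0 + B(0,0) = 3.4570 = V0.

(0,0): Delta=-0.3071 Bond=12.0568
(1,0): Delta=-0.7383 Bond=20.9895
(1,1): Delta=-0.2126 Bond=9.7532
(2,0): Delta=-1.0000 Bond=25.9742
(2,1): Delta=-0.6809 Bond=21.5418
(2,2): Delta=-0.1099 Bond=5.9195
(3,0): Delta=-1.0000 Bond=28.3119
(3,1): Delta=-1.0000 Bond=28.3119
(3,2): Delta=-0.6110 Bond=21.3943
(3,3): Delta=0.0000 Bond=0.0000
V0=3.4570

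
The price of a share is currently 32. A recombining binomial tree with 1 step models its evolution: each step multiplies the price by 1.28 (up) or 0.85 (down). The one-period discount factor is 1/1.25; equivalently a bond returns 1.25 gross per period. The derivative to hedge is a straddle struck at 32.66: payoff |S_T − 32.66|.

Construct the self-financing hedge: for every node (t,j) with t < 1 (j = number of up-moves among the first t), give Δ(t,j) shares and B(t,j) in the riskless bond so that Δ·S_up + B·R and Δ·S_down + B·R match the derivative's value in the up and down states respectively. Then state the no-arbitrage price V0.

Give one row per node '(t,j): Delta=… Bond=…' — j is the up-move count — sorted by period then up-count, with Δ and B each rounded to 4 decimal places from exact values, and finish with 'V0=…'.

(0,0): Delta=0.2064 Bond=-0.1232
V0=6.4815

Risk-neutral probability p* = (R−d)/(u−d) = (1.25−0.85)/(1.28−0.85) = 0.9302.
Terminal payoffs: V(1,0)=5.4600, V(1,1)=8.3000
  t=0,j=0: stock 32.0000 → up 40.9600 (V=8.3000), down 27.2000 (V=5.4600). Price 6.4815; hedge Δ=0.2064, bond B=-0.1232.
Root portfolio cost Δ·32+B reproduces V0=6.4815.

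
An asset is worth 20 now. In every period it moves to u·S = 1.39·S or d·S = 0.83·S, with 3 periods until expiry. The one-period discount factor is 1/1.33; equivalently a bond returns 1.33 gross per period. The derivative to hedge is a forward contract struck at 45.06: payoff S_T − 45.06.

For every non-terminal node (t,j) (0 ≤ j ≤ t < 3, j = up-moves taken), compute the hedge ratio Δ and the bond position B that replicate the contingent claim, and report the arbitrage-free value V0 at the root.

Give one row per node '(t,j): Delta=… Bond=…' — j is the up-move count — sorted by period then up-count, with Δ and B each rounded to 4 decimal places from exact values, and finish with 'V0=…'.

(0,0): Delta=1.0000 Bond=-19.1530
(1,0): Delta=1.0000 Bond=-25.4735
(1,1): Delta=1.0000 Bond=-25.4735
(2,0): Delta=1.0000 Bond=-33.8797
(2,1): Delta=1.0000 Bond=-33.8797
(2,2): Delta=1.0000 Bond=-33.8797
V0=0.8470

Under the risk-neutral measure, an up-move has probability p* = (R−d)/(u−d) = 0.8929 and values discount at R = 1.33.
Terminal values V(3,·): V(3,0)=-33.6243, V(3,1)=-25.9086, V(3,2)=-12.9871, V(3,3)=8.6524
Node (2,0) S=13.7780: V=(p*·-25.9086+(1−p*)·-33.6243)/1.33=-20.1017; Δ=(-25.9086−-33.6243)/(19.1514−11.4357)=1.0000; B=V−Δ·S=-33.8797
Node (2,1) S=23.0740: V=(p*·-12.9871+(1−p*)·-25.9086)/1.33=-10.8057; Δ=(-12.9871−-25.9086)/(32.0729−19.1514)=1.0000; B=V−Δ·S=-33.8797
Node (2,2) S=38.6420: V=(p*·8.6524+(1−p*)·-12.9871)/1.33=4.7623; Δ=(8.6524−-12.9871)/(53.7124−32.0729)=1.0000; B=V−Δ·S=-33.8797
Node (1,0) S=16.6000: V=(p*·-10.8057+(1−p*)·-20.1017)/1.33=-8.8735; Δ=(-10.8057−-20.1017)/(23.0740−13.7780)=1.0000; B=V−Δ·S=-25.4735
Node (1,1) S=27.8000: V=(p*·4.7623+(1−p*)·-10.8057)/1.33=2.3265; Δ=(4.7623−-10.8057)/(38.6420−23.0740)=1.0000; B=V−Δ·S=-25.4735
Node (0,0) S=20.0000: V=(p*·2.3265+(1−p*)·-8.8735)/1.33=0.8470; Δ=(2.3265−-8.8735)/(27.8000−16.6000)=1.0000; B=V−Δ·S=-19.1530
Each (Δ,B) replicates both successor values, so the strategy is self-financing and V0 is arbitrage-free.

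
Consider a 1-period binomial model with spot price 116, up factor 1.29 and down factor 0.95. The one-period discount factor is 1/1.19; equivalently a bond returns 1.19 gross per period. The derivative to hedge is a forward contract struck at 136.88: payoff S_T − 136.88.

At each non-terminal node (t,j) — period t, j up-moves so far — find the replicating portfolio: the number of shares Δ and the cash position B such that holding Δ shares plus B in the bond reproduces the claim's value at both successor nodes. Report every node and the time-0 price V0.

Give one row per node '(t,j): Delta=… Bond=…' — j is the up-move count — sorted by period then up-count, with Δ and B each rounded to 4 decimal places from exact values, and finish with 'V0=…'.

(0,0): Delta=1.0000 Bond=-115.0252
V0=0.9748

Since d<R<u, set p* = (R−d)/(u−d) = 0.7059; price each node as the discounted p*-expectation of its children.
At expiry t=1: V(1,0)=-26.6800, V(1,1)=12.7600
(0,0): S=116.0000. Δ = (V_up−V_dn)/(S_up−S_dn) = (12.7600−-26.6800)/(149.6400−110.2000) = 1.0000. V = [p*·12.7600 + (1−p*)·-26.6800]/1.19 = 0.9748. B = V − Δ·S = -115.0252.
Each (Δ,B) replicates both successor values, so the strategy is self-financing and V0 is arbitrage-free.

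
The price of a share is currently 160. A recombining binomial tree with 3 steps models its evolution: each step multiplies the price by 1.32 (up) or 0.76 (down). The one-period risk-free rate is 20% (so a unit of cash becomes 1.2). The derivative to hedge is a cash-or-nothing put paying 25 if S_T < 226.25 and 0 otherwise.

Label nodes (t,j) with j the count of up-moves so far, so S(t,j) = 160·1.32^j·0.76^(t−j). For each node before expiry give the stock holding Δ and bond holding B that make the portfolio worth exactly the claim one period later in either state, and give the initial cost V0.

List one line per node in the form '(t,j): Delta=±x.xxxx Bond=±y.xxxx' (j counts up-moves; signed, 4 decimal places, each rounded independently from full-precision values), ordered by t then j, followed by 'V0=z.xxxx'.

(0,0): Delta=-0.1196 Bond=26.5889
(1,0): Delta=0.0000 Bond=17.3611
(1,1): Delta=-0.1384 Bond=35.8737
(2,0): Delta=0.0000 Bond=20.8333
(2,1): Delta=0.0000 Bond=20.8333
(2,2): Delta=-0.1601 Bond=49.1071
V0=7.4500

Since d<R<u, set p* = (R−d)/(u−d) = 0.7857; price each node as the discounted p*-expectation of its children.
Terminal values V(3,·): V(3,0)=25.0000, V(3,1)=25.0000, V(3,2)=25.0000, V(3,3)=0.0000
Node (2,0) S=92.4160: V=(p*·25.0000+(1−p*)·25.0000)/1.2=20.8333; Δ=(25.0000−25.0000)/(121.9891−70.2362)=0.0000; B=V−Δ·S=20.8333
Node (2,1) S=160.5120: V=(p*·25.0000+(1−p*)·25.0000)/1.2=20.8333; Δ=(25.0000−25.0000)/(211.8758−121.9891)=0.0000; B=V−Δ·S=20.8333
Node (2,2) S=278.7840: V=(p*·0.0000+(1−p*)·25.0000)/1.2=4.4643; Δ=(0.0000−25.0000)/(367.9949−211.8758)=-0.1601; B=V−Δ·S=49.1071
Node (1,0) S=121.6000: V=(p*·20.8333+(1−p*)·20.8333)/1.2=17.3611; Δ=(20.8333−20.8333)/(160.5120−92.4160)=0.0000; B=V−Δ·S=17.3611
Node (1,1) S=211.2000: V=(p*·4.4643+(1−p*)·20.8333)/1.2=6.6433; Δ=(4.4643−20.8333)/(278.7840−160.5120)=-0.1384; B=V−Δ·S=35.8737
Node (0,0) S=160.0000: V=(p*·6.6433+(1−p*)·17.3611)/1.2=7.4500; Δ=(6.6433−17.3611)/(211.2000−121.6000)=-0.1196; B=V−Δ·S=26.5889
Self-financing check: at every node Δ·S+B equals the discounted successor values.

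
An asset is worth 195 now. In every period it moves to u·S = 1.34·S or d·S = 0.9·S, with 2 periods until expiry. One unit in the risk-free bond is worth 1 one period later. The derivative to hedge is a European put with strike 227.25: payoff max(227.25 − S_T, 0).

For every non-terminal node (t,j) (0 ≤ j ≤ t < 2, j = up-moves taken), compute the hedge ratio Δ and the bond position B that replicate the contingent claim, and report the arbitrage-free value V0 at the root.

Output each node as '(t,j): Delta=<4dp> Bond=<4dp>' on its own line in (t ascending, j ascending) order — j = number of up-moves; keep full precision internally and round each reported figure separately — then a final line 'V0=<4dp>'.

The replicating-portfolio and risk-neutral prices coincide; use p* = (1−0.9)/(1.34−0.9) = 0.2273 for the latter.
Payoff layer (t=2): V(2,0)=69.3000, V(2,1)=0.0000, V(2,2)=0.0000
(1,0): S=175.5000. Δ = (V_up−V_dn)/(S_up−S_dn) = (0.0000−69.3000)/(235.1700−157.9500) = -0.8974. V = [p*·0.0000 + (1−p*)·69.3000]/1 = 53.5500. B = V − Δ·S = 211.0500.
(1,1): S=261.3000. Δ = (V_up−V_dn)/(S_up−S_dn) = (0.0000−0.0000)/(350.1420−235.1700) = 0.0000. V = [p*·0.0000 + (1−p*)·0.0000]/1 = 0.0000. B = V − Δ·S = 0.0000.
(0,0): S=195.0000. Δ = (V_up−V_dn)/(S_up−S_dn) = (0.0000−53.5500)/(261.3000−175.5000) = -0.6241. V = [p*·0.0000 + (1−p*)·53.5500]/1 = 41.3795. B = V − Δ·S = 163.0841.
Check: Δ(0,0)·S0 + B(0,0) = 41.3795 = V0.

(0,0): Delta=-0.6241 Bond=163.0841
(1,0): Delta=-0.8974 Bond=211.0500
(1,1): Delta=0.0000 Bond=0.0000
V0=41.3795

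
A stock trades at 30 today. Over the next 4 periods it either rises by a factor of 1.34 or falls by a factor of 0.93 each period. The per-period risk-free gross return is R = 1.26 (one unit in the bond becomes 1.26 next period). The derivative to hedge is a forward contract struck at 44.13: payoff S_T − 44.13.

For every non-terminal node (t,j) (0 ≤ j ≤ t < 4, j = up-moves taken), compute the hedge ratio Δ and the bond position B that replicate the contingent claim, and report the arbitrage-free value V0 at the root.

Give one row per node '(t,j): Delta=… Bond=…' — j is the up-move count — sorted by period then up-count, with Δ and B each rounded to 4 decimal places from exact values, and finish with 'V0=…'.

(0,0): Delta=1.0000 Bond=-17.5086
(1,0): Delta=1.0000 Bond=-22.0609
(1,1): Delta=1.0000 Bond=-22.0609
(2,0): Delta=1.0000 Bond=-27.7967
(2,1): Delta=1.0000 Bond=-27.7967
(2,2): Delta=1.0000 Bond=-27.7967
(3,0): Delta=1.0000 Bond=-35.0238
(3,1): Delta=1.0000 Bond=-35.0238
(3,2): Delta=1.0000 Bond=-35.0238
(3,3): Delta=1.0000 Bond=-35.0238
V0=12.4914

No-arbitrage ⇒ martingale measure with p* = (R−d)/(u−d) = 0.8049.
Terminal values V(4,·): V(4,0)=-21.6884, V(4,1)=-11.7948, V(4,2)=2.4604, V(4,3)=23.0003, V(4,4)=52.5954
Node (3,0) S=24.1307: V=(p*·-11.7948+(1−p*)·-21.6884)/1.26=-10.8931; Δ=(-11.7948−-21.6884)/(32.3352−22.4416)=1.0000; B=V−Δ·S=-35.0238
Node (3,1) S=34.7690: V=(p*·2.4604+(1−p*)·-11.7948)/1.26=-0.2548; Δ=(2.4604−-11.7948)/(46.5904−32.3352)=1.0000; B=V−Δ·S=-35.0238
Node (3,2) S=50.0972: V=(p*·23.0003+(1−p*)·2.4604)/1.26=15.0734; Δ=(23.0003−2.4604)/(67.1303−46.5904)=1.0000; B=V−Δ·S=-35.0238
Node (3,3) S=72.1831: V=(p*·52.5954+(1−p*)·23.0003)/1.26=37.1593; Δ=(52.5954−23.0003)/(96.7254−67.1303)=1.0000; B=V−Δ·S=-35.0238
Node (2,0) S=25.9470: V=(p*·-0.2548+(1−p*)·-10.8931)/1.26=-1.8497; Δ=(-0.2548−-10.8931)/(34.7690−24.1307)=1.0000; B=V−Δ·S=-27.7967
Node (2,1) S=37.3860: V=(p*·15.0734+(1−p*)·-0.2548)/1.26=9.5893; Δ=(15.0734−-0.2548)/(50.0972−34.7690)=1.0000; B=V−Δ·S=-27.7967
Node (2,2) S=53.8680: V=(p*·37.1593+(1−p*)·15.0734)/1.26=26.0713; Δ=(37.1593−15.0734)/(72.1831−50.0972)=1.0000; B=V−Δ·S=-27.7967
Node (1,0) S=27.9000: V=(p*·9.5893+(1−p*)·-1.8497)/1.26=5.8391; Δ=(9.5893−-1.8497)/(37.3860−25.9470)=1.0000; B=V−Δ·S=-22.0609
Node (1,1) S=40.2000: V=(p*·26.0713+(1−p*)·9.5893)/1.26=18.1391; Δ=(26.0713−9.5893)/(53.8680−37.3860)=1.0000; B=V−Δ·S=-22.0609
Node (0,0) S=30.0000: V=(p*·18.1391+(1−p*)·5.8391)/1.26=12.4914; Δ=(18.1391−5.8391)/(40.2000−27.9000)=1.0000; B=V−Δ·S=-17.5086
Each (Δ,B) replicates both successor values, so the strategy is self-financing and V0 is arbitrage-free.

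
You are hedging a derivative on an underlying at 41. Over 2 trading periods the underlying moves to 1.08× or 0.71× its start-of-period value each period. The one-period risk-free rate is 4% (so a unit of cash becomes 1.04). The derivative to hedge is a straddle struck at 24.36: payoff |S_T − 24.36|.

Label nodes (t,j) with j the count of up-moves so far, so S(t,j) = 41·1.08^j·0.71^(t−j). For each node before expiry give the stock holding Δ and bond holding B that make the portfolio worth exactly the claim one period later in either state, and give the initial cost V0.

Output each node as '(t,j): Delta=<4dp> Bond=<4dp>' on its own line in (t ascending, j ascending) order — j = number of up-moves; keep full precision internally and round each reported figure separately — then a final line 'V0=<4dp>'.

Under the risk-neutral measure, an up-move has probability p* = (R−d)/(u−d) = 0.8919 and values discount at R = 1.04.
Terminal payoffs: V(2,0)=3.6919, V(2,1)=7.0788, V(2,2)=23.4624
(1,0): S=29.1100. Δ = (V_up−V_dn)/(S_up−S_dn) = (7.0788−3.6919)/(31.4388−20.6681) = 0.3145. V = [p*·7.0788 + (1−p*)·3.6919]/1.04 = 6.4545. B = V − Δ·S = -2.6993.
(1,1): S=44.2800. Δ = (V_up−V_dn)/(S_up−S_dn) = (23.4624−7.0788)/(47.8224−31.4388) = 1.0000. V = [p*·23.4624 + (1−p*)·7.0788]/1.04 = 20.8569. B = V − Δ·S = -23.4231.
(0,0): S=41.0000. Δ = (V_up−V_dn)/(S_up−S_dn) = (20.8569−6.4545)/(44.2800−29.1100) = 0.9494. V = [p*·20.8569 + (1−p*)·6.4545]/1.04 = 18.5576. B = V − Δ·S = -20.3680.
Each (Δ,B) replicates both successor values, so the strategy is self-financing and V0 is arbitrage-free.

(0,0): Delta=0.9494 Bond=-20.3680
(1,0): Delta=0.3145 Bond=-2.6993
(1,1): Delta=1.0000 Bond=-23.4231
V0=18.5576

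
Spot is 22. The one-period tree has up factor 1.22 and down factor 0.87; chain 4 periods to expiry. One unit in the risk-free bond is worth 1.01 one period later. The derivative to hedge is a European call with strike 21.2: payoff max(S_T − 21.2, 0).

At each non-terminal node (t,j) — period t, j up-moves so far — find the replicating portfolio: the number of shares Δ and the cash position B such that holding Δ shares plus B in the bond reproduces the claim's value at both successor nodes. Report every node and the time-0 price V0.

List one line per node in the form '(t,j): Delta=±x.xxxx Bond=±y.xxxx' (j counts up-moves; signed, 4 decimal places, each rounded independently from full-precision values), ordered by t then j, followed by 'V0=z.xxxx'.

(0,0): Delta=0.6700 Bond=-10.8702
(1,0): Delta=0.4852 Bond=-7.4433
(1,1): Delta=0.8675 Bond=-16.2823
(2,0): Delta=0.2436 Bond=-3.4938
(2,1): Delta=0.7437 Bond=-13.5537
(2,2): Delta=1.0000 Bond=-20.7823
(3,0): Delta=0.0000 Bond=0.0000
(3,1): Delta=0.5041 Bond=-8.8219
(3,2): Delta=1.0000 Bond=-20.9901
(3,3): Delta=1.0000 Bond=-20.9901
V0=3.8688

Risk-neutral probability p* = (R−d)/(u−d) = (1.01−0.87)/(1.22−0.87) = 0.4000.
Terminal payoffs: V(4,0)=0.0000, V(4,1)=0.0000, V(4,2)=3.5845, V(4,3)=13.5553, V(4,4)=27.5374
(3,0): S=14.4871. Δ = (V_up−V_dn)/(S_up−S_dn) = (0.0000−0.0000)/(17.6742−12.6037) = 0.0000. V = [p*·0.0000 + (1−p*)·0.0000]/1.01 = 0.0000. B = V − Δ·S = 0.0000.
(3,1): S=20.3152. Δ = (V_up−V_dn)/(S_up−S_dn) = (3.5845−0.0000)/(24.7845−17.6742) = 0.5041. V = [p*·3.5845 + (1−p*)·0.0000]/1.01 = 1.4196. B = V − Δ·S = -8.8219.
(3,2): S=28.4880. Δ = (V_up−V_dn)/(S_up−S_dn) = (13.5553−3.5845)/(34.7553−24.7845) = 1.0000. V = [p*·13.5553 + (1−p*)·3.5845]/1.01 = 7.4979. B = V − Δ·S = -20.9901.
(3,3): S=39.9487. Δ = (V_up−V_dn)/(S_up−S_dn) = (27.5374−13.5553)/(48.7374−34.7553) = 1.0000. V = [p*·27.5374 + (1−p*)·13.5553]/1.01 = 18.9586. B = V − Δ·S = -20.9901.
(2,0): S=16.6518. Δ = (V_up−V_dn)/(S_up−S_dn) = (1.4196−0.0000)/(20.3152−14.4871) = 0.2436. V = [p*·1.4196 + (1−p*)·0.0000]/1.01 = 0.5622. B = V − Δ·S = -3.4938.
(2,1): S=23.3508. Δ = (V_up−V_dn)/(S_up−S_dn) = (7.4979−1.4196)/(28.4880−20.3152) = 0.7437. V = [p*·7.4979 + (1−p*)·1.4196]/1.01 = 3.8128. B = V − Δ·S = -13.5537.
(2,2): S=32.7448. Δ = (V_up−V_dn)/(S_up−S_dn) = (18.9586−7.4979)/(39.9487−28.4880) = 1.0000. V = [p*·18.9586 + (1−p*)·7.4979]/1.01 = 11.9625. B = V − Δ·S = -20.7823.
(1,0): S=19.1400. Δ = (V_up−V_dn)/(S_up−S_dn) = (3.8128−0.5622)/(23.3508−16.6518) = 0.4852. V = [p*·3.8128 + (1−p*)·0.5622]/1.01 = 1.8440. B = V − Δ·S = -7.4433.
(1,1): S=26.8400. Δ = (V_up−V_dn)/(S_up−S_dn) = (11.9625−3.8128)/(32.7448−23.3508) = 0.8675. V = [p*·11.9625 + (1−p*)·3.8128]/1.01 = 7.0027. B = V − Δ·S = -16.2823.
(0,0): S=22.0000. Δ = (V_up−V_dn)/(S_up−S_dn) = (7.0027−1.8440)/(26.8400−19.1400) = 0.6700. V = [p*·7.0027 + (1−p*)·1.8440]/1.01 = 3.8688. B = V − Δ·S = -10.8702.
Check: Δ(0,0)·S0 + B(0,0) = 3.8688 = V0.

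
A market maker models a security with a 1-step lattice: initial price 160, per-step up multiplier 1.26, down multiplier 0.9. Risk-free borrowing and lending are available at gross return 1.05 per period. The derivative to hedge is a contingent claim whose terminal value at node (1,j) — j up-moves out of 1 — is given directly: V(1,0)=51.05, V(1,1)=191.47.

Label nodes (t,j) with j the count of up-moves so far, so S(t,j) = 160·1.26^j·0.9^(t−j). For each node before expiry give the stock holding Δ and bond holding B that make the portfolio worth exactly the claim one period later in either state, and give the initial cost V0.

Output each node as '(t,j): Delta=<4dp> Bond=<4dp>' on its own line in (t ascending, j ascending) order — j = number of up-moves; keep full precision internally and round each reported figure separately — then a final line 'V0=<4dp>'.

Risk-neutral probability p* = (R−d)/(u−d) = (1.05−0.9)/(1.26−0.9) = 0.4167.
Terminal values V(1,·): V(1,0)=51.0500, V(1,1)=191.4700
Node (0,0) S=160.0000: V=(p*·191.4700+(1−p*)·51.0500)/1.05=104.3413; Δ=(191.4700−51.0500)/(201.6000−144.0000)=2.4378; B=V−Δ·S=-285.7143
Check: Δ(0,0)·S0 + B(0,0) = 104.3413 = V0.

(0,0): Delta=2.4378 Bond=-285.7143
V0=104.3413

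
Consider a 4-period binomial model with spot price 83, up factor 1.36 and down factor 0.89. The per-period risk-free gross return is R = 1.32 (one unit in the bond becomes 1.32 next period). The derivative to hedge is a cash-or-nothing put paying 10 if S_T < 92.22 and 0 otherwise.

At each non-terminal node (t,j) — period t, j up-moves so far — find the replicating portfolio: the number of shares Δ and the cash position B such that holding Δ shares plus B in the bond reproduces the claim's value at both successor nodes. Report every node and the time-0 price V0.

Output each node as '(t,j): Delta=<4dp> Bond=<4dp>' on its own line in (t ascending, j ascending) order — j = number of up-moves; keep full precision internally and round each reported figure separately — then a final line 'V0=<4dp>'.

Under the risk-neutral measure, an up-move has probability p* = (R−d)/(u−d) = 0.9149 and values discount at R = 1.32.
Terminal payoffs: V(4,0)=10.0000, V(4,1)=10.0000, V(4,2)=0.0000, V(4,3)=0.0000, V(4,4)=0.0000
Node (3,0) S=58.5124: V=(p*·10.0000+(1−p*)·10.0000)/1.32=7.5758; Δ=(10.0000−10.0000)/(79.5769−52.0761)=0.0000; B=V−Δ·S=7.5758
Node (3,1) S=89.4122: V=(p*·0.0000+(1−p*)·10.0000)/1.32=0.6447; Δ=(0.0000−10.0000)/(121.6007−79.5769)=-0.2380; B=V−Δ·S=21.9213
Node (3,2) S=136.6300: V=(p*·0.0000+(1−p*)·0.0000)/1.32=0.0000; Δ=(0.0000−0.0000)/(185.8167−121.6007)=0.0000; B=V−Δ·S=0.0000
Node (3,3) S=208.7828: V=(p*·0.0000+(1−p*)·0.0000)/1.32=0.0000; Δ=(0.0000−0.0000)/(283.9447−185.8167)=0.0000; B=V−Δ·S=0.0000
Node (2,0) S=65.7443: V=(p*·0.6447+(1−p*)·7.5758)/1.32=0.9353; Δ=(0.6447−7.5758)/(89.4122−58.5124)=-0.2243; B=V−Δ·S=15.6822
Node (2,1) S=100.4632: V=(p*·0.0000+(1−p*)·0.6447)/1.32=0.0416; Δ=(0.0000−0.6447)/(136.6300−89.4122)=-0.0137; B=V−Δ·S=1.4134
Node (2,2) S=153.5168: V=(p*·0.0000+(1−p*)·0.0000)/1.32=0.0000; Δ=(0.0000−0.0000)/(208.7828−136.6300)=0.0000; B=V−Δ·S=0.0000
Node (1,0) S=73.8700: V=(p*·0.0416+(1−p*)·0.9353)/1.32=0.0891; Δ=(0.0416−0.9353)/(100.4632−65.7443)=-0.0257; B=V−Δ·S=1.9907
Node (1,1) S=112.8800: V=(p*·0.0000+(1−p*)·0.0416)/1.32=0.0027; Δ=(0.0000−0.0416)/(153.5168−100.4632)=-0.0008; B=V−Δ·S=0.0911
Node (0,0) S=83.0000: V=(p*·0.0027+(1−p*)·0.0891)/1.32=0.0076; Δ=(0.0027−0.0891)/(112.8800−73.8700)=-0.0022; B=V−Δ·S=0.1915
Each (Δ,B) replicates both successor values, so the strategy is self-financing and V0 is arbitrage-free.

(0,0): Delta=-0.0022 Bond=0.1915
(1,0): Delta=-0.0257 Bond=1.9907
(1,1): Delta=-0.0008 Bond=0.0911
(2,0): Delta=-0.2243 Bond=15.6822
(2,1): Delta=-0.0137 Bond=1.4134
(2,2): Delta=0.0000 Bond=0.0000
(3,0): Delta=0.0000 Bond=7.5758
(3,1): Delta=-0.2380 Bond=21.9213
(3,2): Delta=0.0000 Bond=0.0000
(3,3): Delta=0.0000 Bond=0.0000
V0=0.0076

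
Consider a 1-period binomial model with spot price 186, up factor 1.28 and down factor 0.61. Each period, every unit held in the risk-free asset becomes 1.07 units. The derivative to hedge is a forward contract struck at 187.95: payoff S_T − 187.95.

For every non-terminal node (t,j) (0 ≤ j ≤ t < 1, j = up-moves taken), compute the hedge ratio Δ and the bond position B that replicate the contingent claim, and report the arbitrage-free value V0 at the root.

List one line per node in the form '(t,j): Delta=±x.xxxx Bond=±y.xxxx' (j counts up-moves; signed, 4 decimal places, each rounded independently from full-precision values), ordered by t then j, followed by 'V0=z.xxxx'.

(0,0): Delta=1.0000 Bond=-175.6542
V0=10.3458

The replicating-portfolio and risk-neutral prices coincide; use p* = (1.07−0.61)/(1.28−0.61) = 0.6866 for the latter.
Terminal values V(1,·): V(1,0)=-74.4900, V(1,1)=50.1300
Node (0,0) S=186.0000: V=(p*·50.1300+(1−p*)·-74.4900)/1.07=10.3458; Δ=(50.1300−-74.4900)/(238.0800−113.4600)=1.0000; B=V−Δ·S=-175.6542
Self-financing check: at every node Δ·S+B equals the discounted successor values.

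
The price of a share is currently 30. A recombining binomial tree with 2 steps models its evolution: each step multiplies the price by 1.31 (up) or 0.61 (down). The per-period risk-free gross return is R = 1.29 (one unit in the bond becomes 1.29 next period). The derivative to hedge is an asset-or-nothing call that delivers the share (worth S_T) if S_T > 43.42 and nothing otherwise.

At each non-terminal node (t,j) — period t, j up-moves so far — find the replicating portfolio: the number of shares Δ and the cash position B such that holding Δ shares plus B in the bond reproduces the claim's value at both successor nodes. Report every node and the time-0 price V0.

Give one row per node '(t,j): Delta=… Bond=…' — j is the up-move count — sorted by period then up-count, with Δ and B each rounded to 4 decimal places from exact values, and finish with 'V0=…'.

(0,0): Delta=1.8461 Bond=-26.1895
(1,0): Delta=0.0000 Bond=0.0000
(1,1): Delta=1.8714 Bond=-34.7781
V0=29.1948

Since d<R<u, set p* = (R−d)/(u−d) = 0.9714; price each node as the discounted p*-expectation of its children.
Terminal payoffs: V(2,0)=0.0000, V(2,1)=0.0000, V(2,2)=51.4830
  t=1,j=0: stock 18.3000 → up 23.9730 (V=0.0000), down 11.1630 (V=0.0000). Price 0.0000; hedge Δ=0.0000, bond B=0.0000.
  t=1,j=1: stock 39.3000 → up 51.4830 (V=51.4830), down 23.9730 (V=0.0000). Price 38.7690; hedge Δ=1.8714, bond B=-34.7781.
  t=0,j=0: stock 30.0000 → up 39.3000 (V=38.7690), down 18.3000 (V=0.0000). Price 29.1948; hedge Δ=1.8461, bond B=-26.1895.
The time-0 hedge costs 29.1948, which is the no-arbitrage price.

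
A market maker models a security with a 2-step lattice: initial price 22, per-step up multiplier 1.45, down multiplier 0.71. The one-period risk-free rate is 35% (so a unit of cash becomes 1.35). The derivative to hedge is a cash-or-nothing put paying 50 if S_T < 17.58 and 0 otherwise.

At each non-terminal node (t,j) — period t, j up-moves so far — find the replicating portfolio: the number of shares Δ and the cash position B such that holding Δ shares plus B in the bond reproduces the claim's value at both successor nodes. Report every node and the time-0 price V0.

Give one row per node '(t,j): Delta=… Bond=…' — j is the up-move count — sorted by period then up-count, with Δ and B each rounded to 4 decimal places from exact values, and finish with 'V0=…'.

(0,0): Delta=-0.3074 Bond=7.2645
(1,0): Delta=-4.3257 Bond=72.5726
(1,1): Delta=0.0000 Bond=0.0000
V0=0.5010

Since d<R<u, set p* = (R−d)/(u−d) = 0.8649; price each node as the discounted p*-expectation of its children.
Payoff layer (t=2): V(2,0)=50.0000, V(2,1)=0.0000, V(2,2)=0.0000
  t=1,j=0: stock 15.6200 → up 22.6490 (V=0.0000), down 11.0902 (V=50.0000). Price 5.0050; hedge Δ=-4.3257, bond B=72.5726.
  t=1,j=1: stock 31.9000 → up 46.2550 (V=0.0000), down 22.6490 (V=0.0000). Price 0.0000; hedge Δ=0.0000, bond B=0.0000.
  t=0,j=0: stock 22.0000 → up 31.9000 (V=0.0000), down 15.6200 (V=5.0050). Price 0.5010; hedge Δ=-0.3074, bond B=7.2645.
Each (Δ,B) replicates both successor values, so the strategy is self-financing and V0 is arbitrage-free.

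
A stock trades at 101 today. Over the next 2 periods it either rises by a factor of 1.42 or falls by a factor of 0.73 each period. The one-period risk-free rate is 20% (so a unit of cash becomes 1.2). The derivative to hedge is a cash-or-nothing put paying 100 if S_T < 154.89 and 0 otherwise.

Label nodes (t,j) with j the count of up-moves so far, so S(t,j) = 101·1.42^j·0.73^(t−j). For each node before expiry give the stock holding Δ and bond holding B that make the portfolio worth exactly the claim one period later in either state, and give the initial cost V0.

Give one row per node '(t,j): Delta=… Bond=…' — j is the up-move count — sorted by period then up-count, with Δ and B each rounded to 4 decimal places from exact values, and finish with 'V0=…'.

(0,0): Delta=-0.8145 Bond=119.4894
(1,0): Delta=0.0000 Bond=83.3333
(1,1): Delta=-1.0105 Bond=171.4976
V0=37.2237

Risk-neutral probability p* = (R−d)/(u−d) = (1.2−0.73)/(1.42−0.73) = 0.6812.
At expiry t=2: V(2,0)=100.0000, V(2,1)=100.0000, V(2,2)=0.0000
  t=1,j=0: stock 73.7300 → up 104.6966 (V=100.0000), down 53.8229 (V=100.0000). Price 83.3333; hedge Δ=0.0000, bond B=83.3333.
  t=1,j=1: stock 143.4200 → up 203.6564 (V=0.0000), down 104.6966 (V=100.0000). Price 26.5700; hedge Δ=-1.0105, bond B=171.4976.
  t=0,j=0: stock 101.0000 → up 143.4200 (V=26.5700), down 73.7300 (V=83.3333). Price 37.2237; hedge Δ=-0.8145, bond B=119.4894.
Root portfolio cost Δ·101+B reproduces V0=37.2237.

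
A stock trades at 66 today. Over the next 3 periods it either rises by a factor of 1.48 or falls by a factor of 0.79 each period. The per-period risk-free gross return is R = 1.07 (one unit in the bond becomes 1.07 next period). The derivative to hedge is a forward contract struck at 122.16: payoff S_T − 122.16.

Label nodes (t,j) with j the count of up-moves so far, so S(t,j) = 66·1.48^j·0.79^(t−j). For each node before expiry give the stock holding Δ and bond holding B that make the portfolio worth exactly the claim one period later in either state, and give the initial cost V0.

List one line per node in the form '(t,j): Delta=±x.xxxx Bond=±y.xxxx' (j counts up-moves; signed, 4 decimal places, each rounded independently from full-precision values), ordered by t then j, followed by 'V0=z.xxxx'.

Since d<R<u, set p* = (R−d)/(u−d) = 0.4058; price each node as the discounted p*-expectation of its children.
At expiry t=3: V(3,0)=-89.6194, V(3,1)=-61.1979, V(3,2)=-7.9525, V(3,3)=91.7983
(2,0): S=41.1906. Δ = (V_up−V_dn)/(S_up−S_dn) = (-61.1979−-89.6194)/(60.9621−32.5406) = 1.0000. V = [p*·-61.1979 + (1−p*)·-89.6194]/1.07 = -72.9776. B = V − Δ·S = -114.1682.
(2,1): S=77.1672. Δ = (V_up−V_dn)/(S_up−S_dn) = (-7.9525−-61.1979)/(114.2075−60.9621) = 1.0000. V = [p*·-7.9525 + (1−p*)·-61.1979]/1.07 = -37.0010. B = V − Δ·S = -114.1682.
(2,2): S=144.5664. Δ = (V_up−V_dn)/(S_up−S_dn) = (91.7983−-7.9525)/(213.9583−114.2075) = 1.0000. V = [p*·91.7983 + (1−p*)·-7.9525]/1.07 = 30.3982. B = V − Δ·S = -114.1682.
(1,0): S=52.1400. Δ = (V_up−V_dn)/(S_up−S_dn) = (-37.0010−-72.9776)/(77.1672−41.1906) = 1.0000. V = [p*·-37.0010 + (1−p*)·-72.9776]/1.07 = -54.5593. B = V − Δ·S = -106.6993.
(1,1): S=97.6800. Δ = (V_up−V_dn)/(S_up−S_dn) = (30.3982−-37.0010)/(144.5664−77.1672) = 1.0000. V = [p*·30.3982 + (1−p*)·-37.0010]/1.07 = -9.0193. B = V − Δ·S = -106.6993.
(0,0): S=66.0000. Δ = (V_up−V_dn)/(S_up−S_dn) = (-9.0193−-54.5593)/(97.6800−52.1400) = 1.0000. V = [p*·-9.0193 + (1−p*)·-54.5593]/1.07 = -33.7189. B = V − Δ·S = -99.7189.
Each (Δ,B) replicates both successor values, so the strategy is self-financing and V0 is arbitrage-free.

(0,0): Delta=1.0000 Bond=-99.7189
(1,0): Delta=1.0000 Bond=-106.6993
(1,1): Delta=1.0000 Bond=-106.6993
(2,0): Delta=1.0000 Bond=-114.1682
(2,1): Delta=1.0000 Bond=-114.1682
(2,2): Delta=1.0000 Bond=-114.1682
V0=-33.7189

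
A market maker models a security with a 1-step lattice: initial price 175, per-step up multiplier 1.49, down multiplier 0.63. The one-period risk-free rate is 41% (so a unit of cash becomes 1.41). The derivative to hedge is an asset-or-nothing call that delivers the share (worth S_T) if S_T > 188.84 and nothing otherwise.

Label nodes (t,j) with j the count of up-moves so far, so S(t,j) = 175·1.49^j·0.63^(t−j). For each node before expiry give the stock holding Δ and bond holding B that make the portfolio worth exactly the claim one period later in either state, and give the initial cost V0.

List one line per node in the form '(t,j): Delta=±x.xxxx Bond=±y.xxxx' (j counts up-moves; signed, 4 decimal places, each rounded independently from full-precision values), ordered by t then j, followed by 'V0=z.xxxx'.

Under the risk-neutral measure, an up-move has probability p* = (R−d)/(u−d) = 0.9070 and values discount at R = 1.41.
At expiry t=1: V(1,0)=0.0000, V(1,1)=260.7500
(0,0): S=175.0000. Δ = (V_up−V_dn)/(S_up−S_dn) = (260.7500−0.0000)/(260.7500−110.2500) = 1.7326. V = [p*·260.7500 + (1−p*)·0.0000]/1.41 = 167.7264. B = V − Δ·S = -135.4713.
Self-financing check: at every node Δ·S+B equals the discounted successor values.

(0,0): Delta=1.7326 Bond=-135.4713
V0=167.7264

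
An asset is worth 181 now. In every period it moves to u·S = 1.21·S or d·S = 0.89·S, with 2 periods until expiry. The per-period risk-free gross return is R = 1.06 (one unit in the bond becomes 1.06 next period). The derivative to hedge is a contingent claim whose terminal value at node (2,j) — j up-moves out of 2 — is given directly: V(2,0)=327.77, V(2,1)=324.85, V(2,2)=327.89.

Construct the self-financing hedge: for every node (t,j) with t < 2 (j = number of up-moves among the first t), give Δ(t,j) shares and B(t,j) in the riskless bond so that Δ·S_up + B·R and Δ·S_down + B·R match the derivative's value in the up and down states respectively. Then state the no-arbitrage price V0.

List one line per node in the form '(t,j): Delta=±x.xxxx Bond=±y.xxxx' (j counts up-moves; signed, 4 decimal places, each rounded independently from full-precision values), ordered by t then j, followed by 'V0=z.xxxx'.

(0,0): Delta=0.0040 Bond=289.7240
(1,0): Delta=-0.0566 Bond=316.8785
(1,1): Delta=0.0434 Bond=298.4858
V0=290.4500

The replicating-portfolio and risk-neutral prices coincide; use p* = (1.06−0.89)/(1.21−0.89) = 0.5313 for the latter.
Payoff layer (t=2): V(2,0)=327.7700, V(2,1)=324.8500, V(2,2)=327.8900
(1,0): S=161.0900. Δ = (V_up−V_dn)/(S_up−S_dn) = (324.8500−327.7700)/(194.9189−143.3701) = -0.0566. V = [p*·324.8500 + (1−p*)·327.7700]/1.06 = 307.7535. B = V − Δ·S = 316.8785.
(1,1): S=219.0100. Δ = (V_up−V_dn)/(S_up−S_dn) = (327.8900−324.8500)/(265.0021−194.9189) = 0.0434. V = [p*·327.8900 + (1−p*)·324.8500]/1.06 = 307.9858. B = V − Δ·S = 298.4858.
(0,0): S=181.0000. Δ = (V_up−V_dn)/(S_up−S_dn) = (307.9858−307.7535)/(219.0100−161.0900) = 0.0040. V = [p*·307.9858 + (1−p*)·307.7535]/1.06 = 290.4500. B = V − Δ·S = 289.7240.
The time-0 hedge costs 290.4500, which is the no-arbitrage price.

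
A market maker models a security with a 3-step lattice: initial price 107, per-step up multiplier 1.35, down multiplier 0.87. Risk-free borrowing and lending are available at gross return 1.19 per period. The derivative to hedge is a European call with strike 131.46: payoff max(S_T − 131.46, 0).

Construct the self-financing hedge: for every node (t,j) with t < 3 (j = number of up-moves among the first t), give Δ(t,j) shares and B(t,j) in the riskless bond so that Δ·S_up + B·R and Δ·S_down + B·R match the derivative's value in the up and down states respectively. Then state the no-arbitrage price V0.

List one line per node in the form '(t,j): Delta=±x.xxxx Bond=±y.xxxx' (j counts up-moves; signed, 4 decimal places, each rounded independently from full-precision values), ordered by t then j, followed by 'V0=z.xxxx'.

(0,0): Delta=0.8054 Bond=-52.9304
(1,0): Delta=0.4789 Bond=-32.5924
(1,1): Delta=0.9106 Bond=-78.1845
(2,0): Delta=0.0000 Bond=0.0000
(2,1): Delta=0.6332 Bond=-58.1775
(2,2): Delta=1.0000 Bond=-110.4706
V0=33.2480

Under the risk-neutral measure, an up-move has probability p* = (R−d)/(u−d) = 0.6667 and values discount at R = 1.19.
Payoff layer (t=3): V(3,0)=0.0000, V(3,1)=0.0000, V(3,2)=38.1965, V(3,3)=131.8001
Node (2,0) S=80.9883: V=(p*·0.0000+(1−p*)·0.0000)/1.19=0.0000; Δ=(0.0000−0.0000)/(109.3342−70.4598)=0.0000; B=V−Δ·S=0.0000
Node (2,1) S=125.6715: V=(p*·38.1965+(1−p*)·0.0000)/1.19=21.3986; Δ=(38.1965−0.0000)/(169.6565−109.3342)=0.6332; B=V−Δ·S=-58.1775
Node (2,2) S=195.0075: V=(p*·131.8001+(1−p*)·38.1965)/1.19=84.5369; Δ=(131.8001−38.1965)/(263.2601−169.6565)=1.0000; B=V−Δ·S=-110.4706
Node (1,0) S=93.0900: V=(p*·21.3986+(1−p*)·0.0000)/1.19=11.9880; Δ=(21.3986−0.0000)/(125.6715−80.9883)=0.4789; B=V−Δ·S=-32.5924
Node (1,1) S=144.4500: V=(p*·84.5369+(1−p*)·21.3986)/1.19=53.3536; Δ=(84.5369−21.3986)/(195.0075−125.6715)=0.9106; B=V−Δ·S=-78.1845
Node (0,0) S=107.0000: V=(p*·53.3536+(1−p*)·11.9880)/1.19=33.2480; Δ=(53.3536−11.9880)/(144.4500−93.0900)=0.8054; B=V−Δ·S=-52.9304
Each (Δ,B) replicates both successor values, so the strategy is self-financing and V0 is arbitrage-free.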